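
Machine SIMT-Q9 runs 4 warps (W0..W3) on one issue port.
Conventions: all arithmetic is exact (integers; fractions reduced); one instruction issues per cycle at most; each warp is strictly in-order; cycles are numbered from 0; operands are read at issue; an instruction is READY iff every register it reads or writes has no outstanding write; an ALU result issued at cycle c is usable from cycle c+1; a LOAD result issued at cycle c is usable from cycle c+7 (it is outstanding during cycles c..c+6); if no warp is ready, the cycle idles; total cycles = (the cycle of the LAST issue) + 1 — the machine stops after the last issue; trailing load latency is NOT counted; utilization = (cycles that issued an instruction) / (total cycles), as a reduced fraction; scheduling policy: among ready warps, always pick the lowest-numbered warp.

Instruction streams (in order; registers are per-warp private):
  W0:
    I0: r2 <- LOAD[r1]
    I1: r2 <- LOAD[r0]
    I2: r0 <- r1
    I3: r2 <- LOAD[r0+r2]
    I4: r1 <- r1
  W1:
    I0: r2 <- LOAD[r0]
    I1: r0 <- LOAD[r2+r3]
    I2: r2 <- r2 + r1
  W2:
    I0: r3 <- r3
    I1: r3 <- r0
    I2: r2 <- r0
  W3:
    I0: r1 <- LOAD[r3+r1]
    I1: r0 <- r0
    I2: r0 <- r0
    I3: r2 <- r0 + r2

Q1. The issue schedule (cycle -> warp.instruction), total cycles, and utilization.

cycle 0: W0.I0
cycle 1: W1.I0
cycle 2: W2.I0
cycle 3: W2.I1
cycle 4: W2.I2
cycle 5: W3.I0
cycle 6: W3.I1
cycle 7: W0.I1
cycle 8: W0.I2
cycle 9: W1.I1
cycle 10: W1.I2
cycle 11: W3.I2
cycle 12: W3.I3
cycle 13: idle
cycle 14: W0.I3
cycle 15: W0.I4

Answer: 16 cycles, utilization 15/16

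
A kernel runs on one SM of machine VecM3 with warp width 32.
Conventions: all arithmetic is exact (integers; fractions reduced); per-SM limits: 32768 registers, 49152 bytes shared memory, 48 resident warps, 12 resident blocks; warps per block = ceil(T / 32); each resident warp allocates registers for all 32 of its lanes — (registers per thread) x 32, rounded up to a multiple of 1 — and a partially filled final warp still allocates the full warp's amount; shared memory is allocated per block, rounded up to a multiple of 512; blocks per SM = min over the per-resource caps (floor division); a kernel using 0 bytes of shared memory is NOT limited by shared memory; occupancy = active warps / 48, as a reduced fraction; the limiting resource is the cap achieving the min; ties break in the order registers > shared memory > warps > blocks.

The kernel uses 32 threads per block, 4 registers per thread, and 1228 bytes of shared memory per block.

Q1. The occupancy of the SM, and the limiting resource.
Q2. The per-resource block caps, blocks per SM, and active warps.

Answer: occupancy 1/4, limited by blocks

registers: 256 blocks
shared memory: 32 blocks
warps: 48 blocks
blocks: 12 blocks

Answer: 12 blocks, 12 active warps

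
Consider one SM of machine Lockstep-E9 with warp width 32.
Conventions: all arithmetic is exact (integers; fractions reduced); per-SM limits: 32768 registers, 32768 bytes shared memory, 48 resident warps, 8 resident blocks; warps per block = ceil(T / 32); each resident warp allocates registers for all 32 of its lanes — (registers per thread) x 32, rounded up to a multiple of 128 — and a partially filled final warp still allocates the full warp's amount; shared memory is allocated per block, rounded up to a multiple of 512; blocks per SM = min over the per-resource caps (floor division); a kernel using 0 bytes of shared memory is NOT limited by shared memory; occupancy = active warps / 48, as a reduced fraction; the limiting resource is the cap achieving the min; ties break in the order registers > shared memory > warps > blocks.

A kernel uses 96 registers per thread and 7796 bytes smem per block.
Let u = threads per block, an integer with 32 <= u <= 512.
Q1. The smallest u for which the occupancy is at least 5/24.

Answer: u = 129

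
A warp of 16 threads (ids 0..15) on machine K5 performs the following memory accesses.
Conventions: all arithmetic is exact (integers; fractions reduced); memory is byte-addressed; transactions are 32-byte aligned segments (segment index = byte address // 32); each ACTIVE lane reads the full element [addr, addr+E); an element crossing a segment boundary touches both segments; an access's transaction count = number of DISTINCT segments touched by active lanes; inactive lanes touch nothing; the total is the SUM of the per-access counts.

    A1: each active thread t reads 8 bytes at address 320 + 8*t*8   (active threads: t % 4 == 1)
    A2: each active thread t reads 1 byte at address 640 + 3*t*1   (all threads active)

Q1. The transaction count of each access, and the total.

A1: 4 transactions
A2: 2 transactions

Answer: 4,2; total 6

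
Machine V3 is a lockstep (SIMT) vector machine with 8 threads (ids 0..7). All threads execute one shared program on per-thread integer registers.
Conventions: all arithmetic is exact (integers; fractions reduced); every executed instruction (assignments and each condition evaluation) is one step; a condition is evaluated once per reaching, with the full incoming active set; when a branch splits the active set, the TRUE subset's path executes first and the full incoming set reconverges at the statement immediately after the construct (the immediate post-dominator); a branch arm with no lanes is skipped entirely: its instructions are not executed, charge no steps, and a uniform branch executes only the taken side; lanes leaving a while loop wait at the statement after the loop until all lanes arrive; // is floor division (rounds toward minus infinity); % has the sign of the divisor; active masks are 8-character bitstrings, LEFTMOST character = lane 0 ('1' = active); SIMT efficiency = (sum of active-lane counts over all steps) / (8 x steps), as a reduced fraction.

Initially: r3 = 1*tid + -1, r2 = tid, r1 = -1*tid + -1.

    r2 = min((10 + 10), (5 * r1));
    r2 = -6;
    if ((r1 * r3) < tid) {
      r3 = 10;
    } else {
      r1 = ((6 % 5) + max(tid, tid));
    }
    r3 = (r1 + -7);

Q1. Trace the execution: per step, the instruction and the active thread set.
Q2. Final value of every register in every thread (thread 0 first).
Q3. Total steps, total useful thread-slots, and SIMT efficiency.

step 0: r2 <- min((10 + 10), (5 * r1)) 11111111
step 1: r2 <- -6                     11111111
step 2: eval ((r1 * r3) < tid)       11111111
step 3: r3 <- 10                     01111111
step 4: r1 <- ((6 % 5) + max(tid, tid)) 10000000
step 5: r3 <- (r1 + -7)              11111111

Answer: 6 steps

r3: -6,-9,-10,-11,-12,-13,-14,-15
r2: -6,-6,-6,-6,-6,-6,-6,-6
r1: 1,-2,-3,-4,-5,-6,-7,-8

steps = 6; useful = 40; efficiency = 40/48 = 5/6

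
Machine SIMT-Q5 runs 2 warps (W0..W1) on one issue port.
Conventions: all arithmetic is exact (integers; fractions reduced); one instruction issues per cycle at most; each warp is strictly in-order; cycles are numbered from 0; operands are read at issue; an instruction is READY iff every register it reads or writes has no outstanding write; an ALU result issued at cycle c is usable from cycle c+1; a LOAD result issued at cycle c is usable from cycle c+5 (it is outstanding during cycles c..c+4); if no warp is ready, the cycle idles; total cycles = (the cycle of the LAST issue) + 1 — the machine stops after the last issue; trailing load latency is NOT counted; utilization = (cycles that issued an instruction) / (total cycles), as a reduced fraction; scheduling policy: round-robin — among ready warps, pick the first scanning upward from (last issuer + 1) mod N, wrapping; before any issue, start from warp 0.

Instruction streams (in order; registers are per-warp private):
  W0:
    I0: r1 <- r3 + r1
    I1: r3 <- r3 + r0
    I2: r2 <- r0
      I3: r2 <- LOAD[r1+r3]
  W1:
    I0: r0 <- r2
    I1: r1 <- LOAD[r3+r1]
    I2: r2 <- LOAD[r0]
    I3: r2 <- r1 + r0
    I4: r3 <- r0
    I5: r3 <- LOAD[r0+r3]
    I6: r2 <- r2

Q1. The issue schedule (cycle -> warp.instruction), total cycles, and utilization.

cycle 0: W0.I0
cycle 1: W1.I0
cycle 2: W0.I1
cycle 3: W1.I1
cycle 4: W0.I2
cycle 5: W1.I2
cycle 6: W0.I3
cycle 7: idle
cycle 8: idle
cycle 9: idle
cycle 10: W1.I3
cycle 11: W1.I4
cycle 12: W1.I5
cycle 13: W1.I6

Answer: 14 cycles, utilization 11/14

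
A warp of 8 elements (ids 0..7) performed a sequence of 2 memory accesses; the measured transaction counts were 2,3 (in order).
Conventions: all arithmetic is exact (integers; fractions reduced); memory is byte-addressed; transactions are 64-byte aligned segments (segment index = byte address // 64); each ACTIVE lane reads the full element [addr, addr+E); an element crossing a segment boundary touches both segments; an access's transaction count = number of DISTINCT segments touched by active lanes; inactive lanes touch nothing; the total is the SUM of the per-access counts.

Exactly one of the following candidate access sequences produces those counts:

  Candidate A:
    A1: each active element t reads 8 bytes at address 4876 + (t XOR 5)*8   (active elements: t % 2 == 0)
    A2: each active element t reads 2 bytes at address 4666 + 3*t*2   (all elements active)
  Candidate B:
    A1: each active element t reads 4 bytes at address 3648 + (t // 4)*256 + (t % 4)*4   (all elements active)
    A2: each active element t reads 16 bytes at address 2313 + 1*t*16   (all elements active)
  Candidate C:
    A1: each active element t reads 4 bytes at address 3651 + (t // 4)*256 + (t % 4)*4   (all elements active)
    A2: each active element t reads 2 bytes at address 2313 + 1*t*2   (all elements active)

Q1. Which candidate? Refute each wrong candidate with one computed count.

A: A2 gives 2 transactions, not 3
C: A2 gives 1 transaction, not 3
B: all counts match (2,3)

Answer: B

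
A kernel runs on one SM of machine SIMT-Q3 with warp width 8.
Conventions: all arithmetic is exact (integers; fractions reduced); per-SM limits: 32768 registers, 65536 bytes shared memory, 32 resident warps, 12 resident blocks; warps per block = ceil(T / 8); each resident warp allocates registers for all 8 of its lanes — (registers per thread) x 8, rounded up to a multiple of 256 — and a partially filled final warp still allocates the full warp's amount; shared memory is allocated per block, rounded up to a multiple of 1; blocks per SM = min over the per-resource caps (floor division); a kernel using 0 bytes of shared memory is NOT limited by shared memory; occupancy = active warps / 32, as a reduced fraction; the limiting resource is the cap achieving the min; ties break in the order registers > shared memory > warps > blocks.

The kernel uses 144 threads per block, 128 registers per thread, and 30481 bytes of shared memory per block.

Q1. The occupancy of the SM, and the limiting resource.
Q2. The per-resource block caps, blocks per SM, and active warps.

Answer: occupancy 9/16, limited by registers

registers: 1 block
shared memory: 2 blocks
warps: 1 block
blocks: 12 blocks

Answer: 1 block, 18 active warps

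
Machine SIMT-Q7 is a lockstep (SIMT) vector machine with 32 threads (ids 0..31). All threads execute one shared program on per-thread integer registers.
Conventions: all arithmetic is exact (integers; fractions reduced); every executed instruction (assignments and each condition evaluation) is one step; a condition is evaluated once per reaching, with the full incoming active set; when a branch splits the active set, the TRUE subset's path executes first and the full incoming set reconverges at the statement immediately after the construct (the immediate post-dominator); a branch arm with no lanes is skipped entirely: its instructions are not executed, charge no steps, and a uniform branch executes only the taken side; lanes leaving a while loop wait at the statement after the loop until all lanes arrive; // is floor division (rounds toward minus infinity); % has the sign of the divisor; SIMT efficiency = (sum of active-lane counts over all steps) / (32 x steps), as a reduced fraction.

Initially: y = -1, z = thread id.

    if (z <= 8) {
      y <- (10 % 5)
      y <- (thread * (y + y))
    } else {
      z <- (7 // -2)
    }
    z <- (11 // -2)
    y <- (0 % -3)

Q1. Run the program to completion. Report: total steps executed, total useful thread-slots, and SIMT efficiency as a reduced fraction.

Answer: 6 steps, 137 useful, 137/192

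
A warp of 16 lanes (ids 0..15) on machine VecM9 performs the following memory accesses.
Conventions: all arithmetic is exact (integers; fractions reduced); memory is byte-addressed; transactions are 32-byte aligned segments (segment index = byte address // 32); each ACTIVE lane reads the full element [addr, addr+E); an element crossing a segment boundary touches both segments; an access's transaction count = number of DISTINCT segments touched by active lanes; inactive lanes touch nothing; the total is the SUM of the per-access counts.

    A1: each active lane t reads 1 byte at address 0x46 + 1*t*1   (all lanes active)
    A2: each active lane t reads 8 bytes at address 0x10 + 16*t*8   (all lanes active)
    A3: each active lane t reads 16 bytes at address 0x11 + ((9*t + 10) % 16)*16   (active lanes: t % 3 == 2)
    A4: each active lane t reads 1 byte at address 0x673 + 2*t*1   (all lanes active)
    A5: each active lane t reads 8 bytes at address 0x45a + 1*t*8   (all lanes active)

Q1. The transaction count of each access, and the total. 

A1: 1 transaction
A2: 16 transactions
A3: 6 transactions
A4: 2 transactions
A5: 5 transactions

Answer: 1,16,6,2,5; total 30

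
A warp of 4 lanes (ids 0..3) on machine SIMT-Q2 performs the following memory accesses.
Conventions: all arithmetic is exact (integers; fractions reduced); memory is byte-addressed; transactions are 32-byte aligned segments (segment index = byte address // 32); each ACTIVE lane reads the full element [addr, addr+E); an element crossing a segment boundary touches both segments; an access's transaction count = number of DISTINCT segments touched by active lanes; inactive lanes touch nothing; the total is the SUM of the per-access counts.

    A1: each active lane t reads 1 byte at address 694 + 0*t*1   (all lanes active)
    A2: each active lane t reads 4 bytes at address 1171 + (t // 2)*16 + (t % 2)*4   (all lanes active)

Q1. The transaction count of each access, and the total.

A1: 1 transaction
A2: 2 transactions

Answer: 1,2; total 3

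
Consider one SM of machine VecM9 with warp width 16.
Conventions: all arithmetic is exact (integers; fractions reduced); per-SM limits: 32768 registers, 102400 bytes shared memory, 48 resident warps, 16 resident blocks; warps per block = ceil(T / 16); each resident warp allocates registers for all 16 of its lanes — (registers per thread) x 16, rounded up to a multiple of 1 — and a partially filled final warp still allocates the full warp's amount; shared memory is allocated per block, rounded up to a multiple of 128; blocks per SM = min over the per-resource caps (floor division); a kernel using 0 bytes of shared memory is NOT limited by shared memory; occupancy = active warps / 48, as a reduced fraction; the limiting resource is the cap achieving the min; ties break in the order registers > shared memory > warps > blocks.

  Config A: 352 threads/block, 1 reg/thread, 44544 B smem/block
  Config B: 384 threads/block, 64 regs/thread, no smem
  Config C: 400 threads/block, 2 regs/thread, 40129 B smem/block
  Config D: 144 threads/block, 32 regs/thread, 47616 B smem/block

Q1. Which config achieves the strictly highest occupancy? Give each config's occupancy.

occupancies: A 11/12, B 1/2, C 25/48, D 3/8

Answer: A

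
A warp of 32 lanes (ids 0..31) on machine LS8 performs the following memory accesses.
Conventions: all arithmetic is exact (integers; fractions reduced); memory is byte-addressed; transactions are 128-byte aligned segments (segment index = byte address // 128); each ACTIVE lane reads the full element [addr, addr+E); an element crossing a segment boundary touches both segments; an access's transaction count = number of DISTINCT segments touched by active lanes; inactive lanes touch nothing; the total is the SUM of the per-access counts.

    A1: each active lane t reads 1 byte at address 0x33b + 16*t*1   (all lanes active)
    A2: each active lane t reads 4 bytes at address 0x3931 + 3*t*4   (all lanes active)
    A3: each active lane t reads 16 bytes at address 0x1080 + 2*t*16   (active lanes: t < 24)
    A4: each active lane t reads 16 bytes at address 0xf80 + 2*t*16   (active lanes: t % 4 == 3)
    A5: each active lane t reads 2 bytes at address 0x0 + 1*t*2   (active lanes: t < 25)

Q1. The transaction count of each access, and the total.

A1: 5 transactions
A2: 4 transactions
A3: 6 transactions
A4: 8 transactions
A5: 1 transaction

Answer: 5,4,6,8,1; total 24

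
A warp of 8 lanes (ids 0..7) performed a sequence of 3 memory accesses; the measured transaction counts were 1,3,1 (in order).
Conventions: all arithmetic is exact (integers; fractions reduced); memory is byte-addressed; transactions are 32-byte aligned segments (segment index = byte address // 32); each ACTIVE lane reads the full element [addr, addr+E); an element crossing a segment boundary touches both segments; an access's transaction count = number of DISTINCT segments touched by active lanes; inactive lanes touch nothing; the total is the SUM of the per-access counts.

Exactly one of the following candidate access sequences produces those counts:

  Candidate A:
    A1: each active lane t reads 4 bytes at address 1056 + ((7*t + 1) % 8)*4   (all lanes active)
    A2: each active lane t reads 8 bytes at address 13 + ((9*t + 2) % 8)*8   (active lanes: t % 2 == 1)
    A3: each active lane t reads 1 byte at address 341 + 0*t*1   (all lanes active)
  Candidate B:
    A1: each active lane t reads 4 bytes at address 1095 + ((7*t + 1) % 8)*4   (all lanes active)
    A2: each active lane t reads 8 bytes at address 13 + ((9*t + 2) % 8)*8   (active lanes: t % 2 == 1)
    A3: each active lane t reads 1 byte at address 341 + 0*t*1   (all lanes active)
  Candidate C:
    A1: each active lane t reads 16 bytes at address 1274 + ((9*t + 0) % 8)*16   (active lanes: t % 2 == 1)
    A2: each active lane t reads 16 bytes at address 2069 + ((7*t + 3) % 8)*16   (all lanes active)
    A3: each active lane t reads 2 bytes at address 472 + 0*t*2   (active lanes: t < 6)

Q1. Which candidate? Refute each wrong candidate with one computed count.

B: A1 gives 2 transactions, not 1
C: A1 gives 4 transactions, not 1
A: all counts match (1,3,1)

Answer: A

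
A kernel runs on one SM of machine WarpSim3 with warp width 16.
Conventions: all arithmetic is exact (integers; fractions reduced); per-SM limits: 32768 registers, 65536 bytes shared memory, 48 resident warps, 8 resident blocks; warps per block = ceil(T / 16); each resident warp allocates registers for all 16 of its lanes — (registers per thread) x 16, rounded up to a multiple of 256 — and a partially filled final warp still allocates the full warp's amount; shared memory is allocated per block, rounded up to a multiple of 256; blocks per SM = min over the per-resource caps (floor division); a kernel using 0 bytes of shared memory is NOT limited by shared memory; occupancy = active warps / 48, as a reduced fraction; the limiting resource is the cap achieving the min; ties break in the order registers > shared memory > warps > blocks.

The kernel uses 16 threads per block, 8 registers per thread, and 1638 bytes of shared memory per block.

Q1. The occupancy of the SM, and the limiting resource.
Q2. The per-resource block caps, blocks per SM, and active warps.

Answer: occupancy 1/6, limited by blocks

registers: 128 blocks
shared memory: 36 blocks
warps: 48 blocks
blocks: 8 blocks

Answer: 8 blocks, 8 active warps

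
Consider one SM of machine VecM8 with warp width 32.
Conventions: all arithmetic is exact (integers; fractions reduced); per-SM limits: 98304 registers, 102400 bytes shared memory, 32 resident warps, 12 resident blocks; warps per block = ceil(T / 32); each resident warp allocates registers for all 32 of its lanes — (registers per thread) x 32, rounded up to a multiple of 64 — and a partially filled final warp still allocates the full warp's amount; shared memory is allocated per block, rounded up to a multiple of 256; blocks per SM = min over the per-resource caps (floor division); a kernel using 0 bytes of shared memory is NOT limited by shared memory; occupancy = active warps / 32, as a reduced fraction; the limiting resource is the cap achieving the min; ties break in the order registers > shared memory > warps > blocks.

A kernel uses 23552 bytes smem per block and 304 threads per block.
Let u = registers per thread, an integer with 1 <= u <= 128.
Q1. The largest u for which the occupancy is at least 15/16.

Answer: u = 102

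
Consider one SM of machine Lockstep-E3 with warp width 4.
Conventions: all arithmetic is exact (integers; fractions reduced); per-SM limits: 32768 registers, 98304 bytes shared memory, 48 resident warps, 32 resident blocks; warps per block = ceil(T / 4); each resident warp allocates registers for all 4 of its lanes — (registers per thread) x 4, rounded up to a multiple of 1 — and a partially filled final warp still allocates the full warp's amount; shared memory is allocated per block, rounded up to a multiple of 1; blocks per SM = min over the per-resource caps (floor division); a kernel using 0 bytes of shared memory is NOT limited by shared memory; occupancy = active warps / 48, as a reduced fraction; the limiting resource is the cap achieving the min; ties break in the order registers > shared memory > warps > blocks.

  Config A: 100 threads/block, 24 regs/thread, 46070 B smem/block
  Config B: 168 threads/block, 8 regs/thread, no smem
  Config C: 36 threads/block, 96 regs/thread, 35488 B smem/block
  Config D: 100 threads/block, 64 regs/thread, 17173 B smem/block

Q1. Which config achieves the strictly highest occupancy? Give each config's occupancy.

occupancies: A 25/48, B 7/8, C 3/8, D 25/48

Answer: B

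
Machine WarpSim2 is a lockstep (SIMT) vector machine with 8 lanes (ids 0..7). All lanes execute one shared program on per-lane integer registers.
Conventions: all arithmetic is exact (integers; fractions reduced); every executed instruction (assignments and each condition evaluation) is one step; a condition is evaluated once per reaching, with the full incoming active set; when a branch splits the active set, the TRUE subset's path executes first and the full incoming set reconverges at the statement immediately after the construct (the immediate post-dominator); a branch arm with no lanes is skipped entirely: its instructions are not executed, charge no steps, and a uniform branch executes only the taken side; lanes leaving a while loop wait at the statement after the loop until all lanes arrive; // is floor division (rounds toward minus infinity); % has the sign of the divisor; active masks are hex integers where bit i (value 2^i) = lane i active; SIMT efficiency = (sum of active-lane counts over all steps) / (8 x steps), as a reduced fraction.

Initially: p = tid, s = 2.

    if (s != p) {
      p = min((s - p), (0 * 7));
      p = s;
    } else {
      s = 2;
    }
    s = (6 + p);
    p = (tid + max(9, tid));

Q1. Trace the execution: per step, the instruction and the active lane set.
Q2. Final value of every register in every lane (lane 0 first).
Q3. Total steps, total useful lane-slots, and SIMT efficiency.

step 0: eval (s != p)                0xff
step 1: p <- min((s - p), (0 * 7))   0xfb
step 2: p <- s                       0xfb
step 3: s <- 2                       0x04
step 4: s <- (6 + p)                 0xff
step 5: p <- (tid + max(9, tid))     0xff

Answer: 6 steps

p: 9,10,11,12,13,14,15,16
s: 8,8,8,8,8,8,8,8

steps = 6; useful = 39; efficiency = 39/48 = 13/16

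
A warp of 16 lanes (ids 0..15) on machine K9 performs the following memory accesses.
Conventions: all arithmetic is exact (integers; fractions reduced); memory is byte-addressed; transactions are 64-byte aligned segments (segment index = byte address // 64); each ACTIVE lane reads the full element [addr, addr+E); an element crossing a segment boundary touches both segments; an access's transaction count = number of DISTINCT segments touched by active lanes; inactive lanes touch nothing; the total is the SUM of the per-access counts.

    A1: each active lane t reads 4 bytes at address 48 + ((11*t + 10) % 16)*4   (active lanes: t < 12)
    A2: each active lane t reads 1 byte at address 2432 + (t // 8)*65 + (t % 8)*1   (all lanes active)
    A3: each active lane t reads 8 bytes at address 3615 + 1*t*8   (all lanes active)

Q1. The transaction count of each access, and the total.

A1: 2 transactions
A2: 2 transactions
A3: 3 transactions

Answer: 2,2,3; total 7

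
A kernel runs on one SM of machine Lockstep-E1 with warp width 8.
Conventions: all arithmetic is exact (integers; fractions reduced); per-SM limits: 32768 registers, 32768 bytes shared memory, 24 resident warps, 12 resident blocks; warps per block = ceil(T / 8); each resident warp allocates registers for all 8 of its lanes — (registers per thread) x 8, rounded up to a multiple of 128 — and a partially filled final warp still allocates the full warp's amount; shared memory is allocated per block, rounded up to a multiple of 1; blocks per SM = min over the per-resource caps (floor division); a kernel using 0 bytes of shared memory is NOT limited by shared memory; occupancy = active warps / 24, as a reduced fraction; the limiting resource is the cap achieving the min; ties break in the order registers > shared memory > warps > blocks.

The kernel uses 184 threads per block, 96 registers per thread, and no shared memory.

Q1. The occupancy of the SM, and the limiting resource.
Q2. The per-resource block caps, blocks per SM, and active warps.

Answer: occupancy 23/24, limited by registers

registers: 1 block
shared memory: no limit (kernel uses none)
warps: 1 block
blocks: 12 blocks

Answer: 1 block, 23 active warps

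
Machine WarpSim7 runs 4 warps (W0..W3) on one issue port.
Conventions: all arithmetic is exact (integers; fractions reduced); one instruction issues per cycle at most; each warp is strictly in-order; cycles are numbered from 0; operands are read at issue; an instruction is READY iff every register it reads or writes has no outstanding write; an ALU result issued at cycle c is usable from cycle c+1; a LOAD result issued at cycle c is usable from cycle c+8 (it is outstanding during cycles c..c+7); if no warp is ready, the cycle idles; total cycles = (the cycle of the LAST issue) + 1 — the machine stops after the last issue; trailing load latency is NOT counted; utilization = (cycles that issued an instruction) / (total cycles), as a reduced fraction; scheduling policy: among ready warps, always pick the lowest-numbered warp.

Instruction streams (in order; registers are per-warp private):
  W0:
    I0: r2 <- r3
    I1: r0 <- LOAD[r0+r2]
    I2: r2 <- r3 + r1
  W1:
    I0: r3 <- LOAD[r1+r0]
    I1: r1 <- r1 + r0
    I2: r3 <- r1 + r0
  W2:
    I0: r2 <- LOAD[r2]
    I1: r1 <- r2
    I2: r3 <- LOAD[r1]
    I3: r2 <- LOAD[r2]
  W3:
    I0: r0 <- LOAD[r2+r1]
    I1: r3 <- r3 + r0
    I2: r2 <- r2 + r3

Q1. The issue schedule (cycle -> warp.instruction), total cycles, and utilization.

cycle 0: W0.I0
cycle 1: W0.I1
cycle 2: W0.I2
cycle 3: W1.I0
cycle 4: W1.I1
cycle 5: W2.I0
cycle 6: W3.I0
cycle 7: idle
cycle 8: idle
cycle 9: idle
cycle 10: idle
cycle 11: W1.I2
cycle 12: idle
cycle 13: W2.I1
cycle 14: W2.I2
cycle 15: W2.I3
cycle 16: W3.I1
cycle 17: W3.I2

Answer: 18 cycles, utilization 13/18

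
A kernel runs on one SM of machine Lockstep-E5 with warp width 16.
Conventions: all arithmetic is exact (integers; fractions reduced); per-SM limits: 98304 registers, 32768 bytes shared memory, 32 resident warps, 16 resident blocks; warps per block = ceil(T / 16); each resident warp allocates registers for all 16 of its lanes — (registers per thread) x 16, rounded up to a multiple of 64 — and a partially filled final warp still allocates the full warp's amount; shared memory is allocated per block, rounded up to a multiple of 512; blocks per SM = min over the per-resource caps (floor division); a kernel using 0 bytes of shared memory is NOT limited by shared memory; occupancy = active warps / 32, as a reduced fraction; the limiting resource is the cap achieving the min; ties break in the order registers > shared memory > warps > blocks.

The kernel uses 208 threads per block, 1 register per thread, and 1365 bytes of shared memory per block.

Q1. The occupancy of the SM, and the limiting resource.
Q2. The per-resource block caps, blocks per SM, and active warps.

Answer: occupancy 13/16, limited by warps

registers: 118 blocks
shared memory: 21 blocks
warps: 2 blocks
blocks: 16 blocks

Answer: 2 blocks, 26 active warps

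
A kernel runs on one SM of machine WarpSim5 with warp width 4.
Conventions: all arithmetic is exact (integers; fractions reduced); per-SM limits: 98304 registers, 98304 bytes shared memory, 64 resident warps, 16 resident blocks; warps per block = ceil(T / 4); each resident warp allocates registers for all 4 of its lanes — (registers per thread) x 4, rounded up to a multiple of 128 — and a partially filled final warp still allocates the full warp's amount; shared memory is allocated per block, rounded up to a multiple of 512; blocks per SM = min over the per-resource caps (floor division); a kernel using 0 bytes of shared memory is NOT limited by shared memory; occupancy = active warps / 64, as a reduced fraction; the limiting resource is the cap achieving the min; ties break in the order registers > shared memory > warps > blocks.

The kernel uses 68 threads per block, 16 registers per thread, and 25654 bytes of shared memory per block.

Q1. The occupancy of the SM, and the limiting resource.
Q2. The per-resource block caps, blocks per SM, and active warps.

Answer: occupancy 51/64, limited by shared memory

registers: 45 blocks
shared memory: 3 blocks
warps: 3 blocks
blocks: 16 blocks

Answer: 3 blocks, 51 active warps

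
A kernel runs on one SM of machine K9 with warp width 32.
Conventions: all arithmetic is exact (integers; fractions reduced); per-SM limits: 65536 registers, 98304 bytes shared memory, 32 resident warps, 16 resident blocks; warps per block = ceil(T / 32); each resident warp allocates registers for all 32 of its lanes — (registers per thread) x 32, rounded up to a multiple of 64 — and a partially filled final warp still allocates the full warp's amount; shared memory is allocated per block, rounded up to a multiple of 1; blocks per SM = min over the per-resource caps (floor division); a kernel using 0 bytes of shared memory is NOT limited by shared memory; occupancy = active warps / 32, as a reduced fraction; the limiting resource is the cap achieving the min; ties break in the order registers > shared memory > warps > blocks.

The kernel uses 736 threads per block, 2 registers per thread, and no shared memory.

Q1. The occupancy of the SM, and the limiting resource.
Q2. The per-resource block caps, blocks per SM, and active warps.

Answer: occupancy 23/32, limited by warps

registers: 44 blocks
shared memory: no limit (kernel uses none)
warps: 1 block
blocks: 16 blocks

Answer: 1 block, 23 active warps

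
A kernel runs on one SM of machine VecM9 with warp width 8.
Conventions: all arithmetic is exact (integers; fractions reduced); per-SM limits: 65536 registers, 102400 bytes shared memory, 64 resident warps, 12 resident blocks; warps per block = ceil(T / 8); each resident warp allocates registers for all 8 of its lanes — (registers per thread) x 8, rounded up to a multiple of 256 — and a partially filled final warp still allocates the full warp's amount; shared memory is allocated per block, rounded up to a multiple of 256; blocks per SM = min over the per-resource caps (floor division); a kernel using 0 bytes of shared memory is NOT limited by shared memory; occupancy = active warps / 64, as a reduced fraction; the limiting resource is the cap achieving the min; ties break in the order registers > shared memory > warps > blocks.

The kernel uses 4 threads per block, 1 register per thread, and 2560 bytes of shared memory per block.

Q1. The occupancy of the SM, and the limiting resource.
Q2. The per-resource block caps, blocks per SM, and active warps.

Answer: occupancy 3/16, limited by blocks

registers: 256 blocks
shared memory: 40 blocks
warps: 64 blocks
blocks: 12 blocks

Answer: 12 blocks, 12 active warps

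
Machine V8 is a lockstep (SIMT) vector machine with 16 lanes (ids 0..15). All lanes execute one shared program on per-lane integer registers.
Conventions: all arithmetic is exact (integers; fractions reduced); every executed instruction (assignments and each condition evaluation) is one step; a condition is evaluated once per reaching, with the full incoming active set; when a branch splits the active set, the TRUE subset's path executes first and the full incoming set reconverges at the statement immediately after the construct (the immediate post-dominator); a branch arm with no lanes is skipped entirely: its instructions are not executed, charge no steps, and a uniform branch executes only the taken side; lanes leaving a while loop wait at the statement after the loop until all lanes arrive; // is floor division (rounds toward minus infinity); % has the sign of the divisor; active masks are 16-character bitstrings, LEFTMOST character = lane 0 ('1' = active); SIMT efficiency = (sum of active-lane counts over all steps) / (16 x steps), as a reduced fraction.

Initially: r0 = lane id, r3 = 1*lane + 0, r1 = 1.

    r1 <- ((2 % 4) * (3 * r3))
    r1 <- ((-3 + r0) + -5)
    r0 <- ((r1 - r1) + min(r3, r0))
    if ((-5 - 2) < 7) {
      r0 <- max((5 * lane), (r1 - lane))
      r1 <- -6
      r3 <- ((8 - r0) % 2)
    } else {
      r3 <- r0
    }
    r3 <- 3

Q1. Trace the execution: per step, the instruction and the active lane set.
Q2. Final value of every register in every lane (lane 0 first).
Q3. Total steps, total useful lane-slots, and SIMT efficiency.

step 0: r1 <- ((2 % 4) * (3 * r3))   1111111111111111
step 1: r1 <- ((-3 + r0) + -5)       1111111111111111
step 2: r0 <- ((r1 - r1) + min(r3, r0)) 1111111111111111
step 3: eval ((-5 - 2) < 7)          1111111111111111
step 4: r0 <- max((5 * lane), (r1 - lane)) 1111111111111111
step 5: r1 <- -6                     1111111111111111
step 6: r3 <- ((8 - r0) % 2)         1111111111111111
step 7: r3 <- 3                      1111111111111111

Answer: 8 steps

r0: 0,5,10,15,20,25,30,35,40,45,50,55,60,65,70,75
r3: 3,3,3,3,3,3,3,3,3,3,3,3,3,3,3,3
r1: -6,-6,-6,-6,-6,-6,-6,-6,-6,-6,-6,-6,-6,-6,-6,-6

steps = 8; useful = 128; efficiency = 128/128 = 1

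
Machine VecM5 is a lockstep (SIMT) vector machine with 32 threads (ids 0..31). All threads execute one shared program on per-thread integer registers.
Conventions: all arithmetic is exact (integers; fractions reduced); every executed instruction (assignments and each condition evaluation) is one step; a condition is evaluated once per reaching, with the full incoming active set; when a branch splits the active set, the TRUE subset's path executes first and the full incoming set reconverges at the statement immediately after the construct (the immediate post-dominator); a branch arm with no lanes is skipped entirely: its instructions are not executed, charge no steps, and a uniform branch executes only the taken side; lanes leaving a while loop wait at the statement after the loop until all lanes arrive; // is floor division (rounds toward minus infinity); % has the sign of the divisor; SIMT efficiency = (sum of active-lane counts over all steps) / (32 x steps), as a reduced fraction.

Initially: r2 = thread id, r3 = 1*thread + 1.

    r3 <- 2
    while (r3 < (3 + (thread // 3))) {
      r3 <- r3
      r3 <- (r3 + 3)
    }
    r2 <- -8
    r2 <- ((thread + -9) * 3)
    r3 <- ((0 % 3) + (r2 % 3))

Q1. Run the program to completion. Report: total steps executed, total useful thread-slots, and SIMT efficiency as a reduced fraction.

Answer: 17 steps, 382 useful, 191/272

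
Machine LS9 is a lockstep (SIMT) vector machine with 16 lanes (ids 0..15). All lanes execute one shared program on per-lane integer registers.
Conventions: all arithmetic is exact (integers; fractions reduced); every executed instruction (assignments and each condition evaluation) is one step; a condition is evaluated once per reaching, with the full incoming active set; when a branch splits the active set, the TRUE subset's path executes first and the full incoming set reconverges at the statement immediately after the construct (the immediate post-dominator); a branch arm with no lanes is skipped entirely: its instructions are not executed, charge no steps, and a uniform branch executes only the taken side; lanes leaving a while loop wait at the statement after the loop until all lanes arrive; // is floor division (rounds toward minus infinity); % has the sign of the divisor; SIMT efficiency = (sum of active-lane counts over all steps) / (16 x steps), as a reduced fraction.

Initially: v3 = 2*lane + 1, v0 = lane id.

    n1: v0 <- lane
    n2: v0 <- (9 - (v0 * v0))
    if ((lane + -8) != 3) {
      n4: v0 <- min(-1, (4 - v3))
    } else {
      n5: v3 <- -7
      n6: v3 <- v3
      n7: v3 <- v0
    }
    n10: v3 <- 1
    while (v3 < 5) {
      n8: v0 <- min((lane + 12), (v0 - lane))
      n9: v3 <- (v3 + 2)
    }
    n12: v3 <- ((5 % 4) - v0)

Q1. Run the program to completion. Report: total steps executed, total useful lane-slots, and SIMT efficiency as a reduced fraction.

Answer: 16 steps, 210 useful, 105/128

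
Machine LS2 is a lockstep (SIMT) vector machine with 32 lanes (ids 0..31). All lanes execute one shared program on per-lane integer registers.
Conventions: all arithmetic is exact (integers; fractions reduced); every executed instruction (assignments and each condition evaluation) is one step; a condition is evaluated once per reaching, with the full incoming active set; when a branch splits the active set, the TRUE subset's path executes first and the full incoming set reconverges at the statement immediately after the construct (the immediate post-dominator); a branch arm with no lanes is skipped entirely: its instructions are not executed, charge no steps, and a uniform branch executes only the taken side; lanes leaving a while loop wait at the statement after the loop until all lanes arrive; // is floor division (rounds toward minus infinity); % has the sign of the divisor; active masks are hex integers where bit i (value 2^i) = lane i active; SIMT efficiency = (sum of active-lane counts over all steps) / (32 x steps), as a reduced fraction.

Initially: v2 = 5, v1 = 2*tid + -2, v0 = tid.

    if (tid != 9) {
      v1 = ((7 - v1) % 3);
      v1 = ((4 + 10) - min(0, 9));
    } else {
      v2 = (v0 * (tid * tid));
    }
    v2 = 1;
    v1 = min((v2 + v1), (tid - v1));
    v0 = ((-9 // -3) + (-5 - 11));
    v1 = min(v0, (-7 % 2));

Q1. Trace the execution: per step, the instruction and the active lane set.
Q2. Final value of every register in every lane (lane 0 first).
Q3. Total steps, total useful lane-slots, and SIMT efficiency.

step 0: eval (tid != 9)              0xffffffff
step 1: v1 <- ((7 - v1) % 3)         0xfffffdff
step 2: v1 <- ((4 + 10) - min(0, 9)) 0xfffffdff
step 3: v2 <- (v0 * (tid * tid))     0x00000200
step 4: v2 <- 1                      0xffffffff
step 5: v1 <- min((v2 + v1), (tid - v1)) 0xffffffff
step 6: v0 <- ((-9 // -3) + (-5 - 11)) 0xffffffff
step 7: v1 <- min(v0, (-7 % 2))      0xffffffff

Answer: 8 steps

v2: 1,1,1,1,1,1,1,1,1,1,1,1,1,1,1,1,1,1,1,1,1,1,1,1,1,1,1,1,1,1,1,1
v1: -13,-13,-13,-13,-13,-13,-13,-13,-13,-13,-13,-13,-13,-13,-13,-13,-13,-13,-13,-13,-13,-13,-13,-13,-13,-13,-13,-13,-13,-13,-13,-13
v0: -13,-13,-13,-13,-13,-13,-13,-13,-13,-13,-13,-13,-13,-13,-13,-13,-13,-13,-13,-13,-13,-13,-13,-13,-13,-13,-13,-13,-13,-13,-13,-13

steps = 8; useful = 223; efficiency = 223/256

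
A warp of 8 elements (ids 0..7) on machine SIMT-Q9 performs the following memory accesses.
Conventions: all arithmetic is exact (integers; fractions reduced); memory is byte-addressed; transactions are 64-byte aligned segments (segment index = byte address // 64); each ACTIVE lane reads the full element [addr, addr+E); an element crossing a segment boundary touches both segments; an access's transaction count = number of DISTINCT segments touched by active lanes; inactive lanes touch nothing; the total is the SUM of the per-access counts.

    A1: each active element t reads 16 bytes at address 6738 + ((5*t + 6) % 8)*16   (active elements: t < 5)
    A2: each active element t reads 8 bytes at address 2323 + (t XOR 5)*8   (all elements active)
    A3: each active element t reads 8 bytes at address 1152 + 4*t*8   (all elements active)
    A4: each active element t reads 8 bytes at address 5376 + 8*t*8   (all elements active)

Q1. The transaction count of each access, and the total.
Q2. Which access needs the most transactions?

A1: 3 transactions
A2: 2 transactions
A3: 4 transactions
A4: 8 transactions

Answer: 3,2,4,8; total 17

Answer: A4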